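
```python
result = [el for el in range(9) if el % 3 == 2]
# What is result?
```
Trace:
  el=0
  el=1
  el=2
  el=3
  el=4
  el=5
  el=6
  el=7
  el=8
  result=[2, 5, 8]

Final answer: [2, 5, 8]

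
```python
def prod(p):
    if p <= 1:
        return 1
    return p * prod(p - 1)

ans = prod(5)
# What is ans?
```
Call trace:
prod(p=5)
  prod(p=4)
    prod(p=3)
      prod(p=2)
        prod(p=1)
        -> return 1
      -> return 2
    -> return 6
  -> return 24
-> return 120

Final answer: 120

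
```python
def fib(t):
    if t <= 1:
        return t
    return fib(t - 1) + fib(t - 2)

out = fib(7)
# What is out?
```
Call trace (a repeated sub-call is expanded the first time; later identical calls just restate its return value):
fib(t=7)
  fib(t=6)
    fib(t=5)
      fib(t=4)
        fib(t=3)
          fib(t=2)
            fib(t=1)
            -> return 1
            fib(t=0)
            -> return 0
          -> return 1
          fib(t=1)
          -> return 1
        -> return 2
        fib(t=2) -> return 1  (same call as traced above)
      -> return 3
      fib(t=3) -> return 2  (same call as traced above)
    -> return 5
    fib(t=4) -> return 3  (same call as traced above)
  -> return 8
  fib(t=5) -> return 5  (same call as traced above)
-> return 13

Final answer: 13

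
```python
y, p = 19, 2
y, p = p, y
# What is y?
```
Trace:
  y=19, p=2
  y=2, p=19

Final answer: 2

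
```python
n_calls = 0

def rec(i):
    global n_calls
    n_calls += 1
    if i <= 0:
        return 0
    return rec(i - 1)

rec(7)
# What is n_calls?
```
Call trace:
rec(i=7)
  rec(i=6)
    rec(i=5)
      rec(i=4)
        rec(i=3)
          rec(i=2)
            rec(i=1)
              rec(i=0)
              -> return 0
            -> return 0
          -> return 0
        -> return 0
      -> return 0
    -> return 0
  -> return 0
-> return 0

n_calls is incremented once per call. rec is entered once for each i = 7, 6, 5, 4, 3, 2, 1, 0 (the i <= 0 call returns without recursing), i.e. 7 + 1 calls.
n_calls = 8

Final answer: 8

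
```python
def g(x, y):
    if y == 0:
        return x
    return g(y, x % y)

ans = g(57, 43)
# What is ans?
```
Call trace:
g(x=57, y=43)
  g(x=43, y=14)
    g(x=14, y=1)
      g(x=1, y=0)
      -> return 1
    -> return 1
  -> return 1
-> return 1

Final answer: 1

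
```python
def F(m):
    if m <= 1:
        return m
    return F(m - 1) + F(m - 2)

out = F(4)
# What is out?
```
Call trace (a repeated sub-call is expanded the first time; later identical calls just restate its return value):
F(m=4)
  F(m=3)
    F(m=2)
      F(m=1)
      -> return 1
      F(m=0)
      -> return 0
    -> return 1
    F(m=1)
    -> return 1
  -> return 2
  F(m=2) -> return 1  (same call as traced above)
-> return 3

Final answer: 3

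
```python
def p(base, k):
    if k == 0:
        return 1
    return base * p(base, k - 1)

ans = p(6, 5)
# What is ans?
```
Call trace:
p(base=6, k=5)
  p(base=6, k=4)
    p(base=6, k=3)
      p(base=6, k=2)
        p(base=6, k=1)
          p(base=6, k=0)
          -> return 1
        -> return 6
      -> return 36
    -> return 216
  -> return 1296
-> return 7776

Final answer: 7776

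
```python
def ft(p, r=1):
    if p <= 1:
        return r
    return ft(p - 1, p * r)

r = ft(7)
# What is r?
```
Call trace:
ft(p=7, r=1)
  ft(p=6, r=7)
    ft(p=5, r=42)
      ft(p=4, r=210)
        ft(p=3, r=840)
          ft(p=2, r=2520)
            ft(p=1, r=5040)
            -> return 5040
          -> return 5040
        -> return 5040
      -> return 5040
    -> return 5040
  -> return 5040
-> return 5040

Final answer: 5040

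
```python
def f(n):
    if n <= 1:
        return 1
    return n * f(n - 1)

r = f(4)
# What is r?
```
Call trace:
f(n=4)
  f(n=3)
    f(n=2)
      f(n=1)
      -> return 1
    -> return 2
  -> return 6
-> return 24

Final answer: 24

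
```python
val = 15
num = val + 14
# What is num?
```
Trace:
  val=15
  val=15, num=29

Final answer: 29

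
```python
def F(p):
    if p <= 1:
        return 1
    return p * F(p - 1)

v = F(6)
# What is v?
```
Call trace:
F(p=6)
  F(p=5)
    F(p=4)
      F(p=3)
        F(p=2)
          F(p=1)
          -> return 1
        -> return 2
      -> return 6
    -> return 24
  -> return 120
-> return 720

Final answer: 720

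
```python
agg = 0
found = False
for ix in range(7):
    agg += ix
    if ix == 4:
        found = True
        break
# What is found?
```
Trace:
  agg=0
  agg=0, found=False
  agg=0, found=False, ix=0
  agg=1, found=False, ix=1
  agg=3, found=False, ix=2
  agg=6, found=False, ix=3
  agg=10, found=True, ix=4

Final answer: True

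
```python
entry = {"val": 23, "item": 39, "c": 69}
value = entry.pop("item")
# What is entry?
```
Trace:
  entry={'val': 23, 'item': 39, 'c': 69}
  entry={'val': 23, 'c': 69}, value=39

Final answer: {'val': 23, 'c': 69}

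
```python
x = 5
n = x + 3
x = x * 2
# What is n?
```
Trace:
  x=5
  x=5, n=8
  x=10, n=8

Final answer: 8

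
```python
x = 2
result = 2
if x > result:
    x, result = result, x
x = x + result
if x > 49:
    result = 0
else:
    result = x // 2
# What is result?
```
Trace:
  x=2
  x=2, result=2
  x=2, result=2
  x=4, result=2
  x=4, result=2

Final answer: 2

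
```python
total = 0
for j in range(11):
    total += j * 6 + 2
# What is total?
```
Trace:
  total=0
  total=2, j=0
  total=10, j=1
  total=24, j=2
  total=44, j=3
  total=70, j=4
  total=102, j=5
  total=140, j=6
  total=184, j=7
  total=234, j=8
  total=290, j=9
  total=352, j=10

Final answer: 352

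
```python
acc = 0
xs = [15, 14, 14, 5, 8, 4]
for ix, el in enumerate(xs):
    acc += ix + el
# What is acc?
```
Trace:
  acc=0
  acc=15, ix=0, el=15
  acc=30, ix=1, el=14
  acc=46, ix=2, el=14
  acc=54, ix=3, el=5
  acc=66, ix=4, el=8
  acc=75, ix=5, el=4

Final answer: 75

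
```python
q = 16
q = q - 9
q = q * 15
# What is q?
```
Trace:
  q=16
  q=7
  q=105

Final answer: 105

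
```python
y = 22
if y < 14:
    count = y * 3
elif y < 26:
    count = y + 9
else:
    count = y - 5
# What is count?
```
Trace:
  y=22
  y=22, count=31

Final answer: 31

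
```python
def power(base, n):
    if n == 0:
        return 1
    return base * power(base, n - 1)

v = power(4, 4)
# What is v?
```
Call trace:
power(base=4, n=4)
  power(base=4, n=3)
    power(base=4, n=2)
      power(base=4, n=1)
        power(base=4, n=0)
        -> return 1
      -> return 4
    -> return 16
  -> return 64
-> return 256

Final answer: 256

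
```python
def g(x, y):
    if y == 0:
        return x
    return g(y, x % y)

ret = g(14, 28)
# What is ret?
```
Call trace:
g(x=14, y=28)
  g(x=28, y=14)
    g(x=14, y=0)
    -> return 14
  -> return 14
-> return 14

Final answer: 14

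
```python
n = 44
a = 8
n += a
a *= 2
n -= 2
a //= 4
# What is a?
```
Trace:
  n=44
  n=44, a=8
  n=52, a=8
  n=52, a=16
  n=50, a=16
  n=50, a=4

Final answer: 4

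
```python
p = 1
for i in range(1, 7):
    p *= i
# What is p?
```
Trace:
  p=1
  p=1, i=1
  p=2, i=2
  p=6, i=3
  p=24, i=4
  p=120, i=5
  p=720, i=6

Final answer: 720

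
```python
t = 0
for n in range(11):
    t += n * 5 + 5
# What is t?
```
Trace:
  t=0
  t=5, n=0
  t=15, n=1
  t=30, n=2
  t=50, n=3
  t=75, n=4
  t=105, n=5
  t=140, n=6
  t=180, n=7
  t=225, n=8
  t=275, n=9
  t=330, n=10

Final answer: 330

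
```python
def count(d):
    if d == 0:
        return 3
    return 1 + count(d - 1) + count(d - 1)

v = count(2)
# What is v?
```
Call trace (a repeated sub-call is expanded the first time; later identical calls just restate its return value):
count(d=2)
  count(d=1)
    count(d=0)
    -> return 3
    count(d=0)
    -> return 3
  -> return 7
  count(d=1) -> return 7  (same call as traced above)
-> return 15

Final answer: 15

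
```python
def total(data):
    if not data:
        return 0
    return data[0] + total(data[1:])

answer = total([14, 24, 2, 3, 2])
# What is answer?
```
Call trace:
total(data=[14, 24, 2, 3, 2])
  total(data=[24, 2, 3, 2])
    total(data=[2, 3, 2])
      total(data=[3, 2])
        total(data=[2])
          total(data=[])
          -> return 0
        -> return 2
      -> return 5
    -> return 7
  -> return 31
-> return 45

Final answer: 45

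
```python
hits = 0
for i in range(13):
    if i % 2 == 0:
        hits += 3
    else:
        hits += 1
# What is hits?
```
Trace:
  hits=0
  hits=3, i=0
  hits=4, i=1
  hits=7, i=2
  hits=8, i=3
  hits=11, i=4
  hits=12, i=5
  hits=15, i=6
  hits=16, i=7
  hits=19, i=8
  hits=20, i=9
  hits=23, i=10
  hits=24, i=11
  hits=27, i=12

Final answer: 27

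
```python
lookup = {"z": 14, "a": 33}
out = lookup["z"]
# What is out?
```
Trace:
  lookup={'z': 14, 'a': 33}
  lookup={'z': 14, 'a': 33}, out=14

Final answer: 14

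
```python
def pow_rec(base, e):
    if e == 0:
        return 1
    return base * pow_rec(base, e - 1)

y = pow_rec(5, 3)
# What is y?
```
Call trace:
pow_rec(base=5, e=3)
  pow_rec(base=5, e=2)
    pow_rec(base=5, e=1)
      pow_rec(base=5, e=0)
      -> return 1
    -> return 5
  -> return 25
-> return 125

Final answer: 125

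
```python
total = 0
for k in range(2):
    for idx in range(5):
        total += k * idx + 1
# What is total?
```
Trace:
  total=0
  total=1, k=0, idx=0
  total=2, k=0, idx=1
  total=3, k=0, idx=2
  total=4, k=0, idx=3
  total=5, k=0, idx=4
  total=6, k=1, idx=0
  total=8, k=1, idx=1
  total=11, k=1, idx=2
  total=15, k=1, idx=3
  total=20, k=1, idx=4

Final answer: 20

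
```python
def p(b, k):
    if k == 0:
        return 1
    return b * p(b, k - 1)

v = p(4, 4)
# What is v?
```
Call trace:
p(b=4, k=4)
  p(b=4, k=3)
    p(b=4, k=2)
      p(b=4, k=1)
        p(b=4, k=0)
        -> return 1
      -> return 4
    -> return 16
  -> return 64
-> return 256

Final answer: 256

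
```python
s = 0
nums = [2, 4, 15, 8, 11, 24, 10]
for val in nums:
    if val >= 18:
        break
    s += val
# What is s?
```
Trace:
  s=0
  s=2, val=2
  s=6, val=4
  s=21, val=15
  s=29, val=8
  s=40, val=11
  s=40, val=24

Final answer: 40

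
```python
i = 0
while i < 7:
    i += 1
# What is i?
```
Trace:
  i=0
  i=1
  i=2
  i=3
  i=4
  i=5
  i=6
  i=7

Final answer: 7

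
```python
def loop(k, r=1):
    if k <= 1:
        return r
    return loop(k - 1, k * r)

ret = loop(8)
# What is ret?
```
Call trace:
loop(k=8, r=1)
  loop(k=7, r=8)
    loop(k=6, r=56)
      loop(k=5, r=336)
        loop(k=4, r=1680)
          loop(k=3, r=6720)
            loop(k=2, r=20160)
              loop(k=1, r=40320)
              -> return 40320
            -> return 40320
          -> return 40320
        -> return 40320
      -> return 40320
    -> return 40320
  -> return 40320
-> return 40320

Final answer: 40320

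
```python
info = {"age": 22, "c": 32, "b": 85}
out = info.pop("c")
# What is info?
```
Trace:
  info={'age': 22, 'c': 32, 'b': 85}
  info={'age': 22, 'b': 85}, out=32

Final answer: {'age': 22, 'b': 85}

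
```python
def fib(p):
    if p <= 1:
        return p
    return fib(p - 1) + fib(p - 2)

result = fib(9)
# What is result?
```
Call trace (a repeated sub-call is expanded the first time; later identical calls just restate its return value):
fib(p=9)
  fib(p=8)
    fib(p=7)
      fib(p=6)
        fib(p=5)
          fib(p=4)
            fib(p=3)
              fib(p=2)
                fib(p=1)
                -> return 1
                fib(p=0)
                -> return 0
              -> return 1
              fib(p=1)
              -> return 1
            -> return 2
            fib(p=2) -> return 1  (same call as traced above)
          -> return 3
          fib(p=3) -> return 2  (same call as traced above)
        -> return 5
        fib(p=4) -> return 3  (same call as traced above)
      -> return 8
      fib(p=5) -> return 5  (same call as traced above)
    -> return 13
    fib(p=6) -> return 8  (same call as traced above)
  -> return 21
  fib(p=7) -> return 13  (same call as traced above)
-> return 34

Final answer: 34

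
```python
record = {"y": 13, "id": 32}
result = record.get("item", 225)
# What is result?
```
Trace:
  record={'y': 13, 'id': 32}
  record={'y': 13, 'id': 32}, result=225

Final answer: 225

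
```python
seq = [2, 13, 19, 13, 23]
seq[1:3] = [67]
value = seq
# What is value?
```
Trace:
  seq=[2, 13, 19, 13, 23]
  seq=[2, 67, 13, 23]
  seq=[2, 67, 13, 23], value=[2, 67, 13, 23]

Final answer: [2, 67, 13, 23]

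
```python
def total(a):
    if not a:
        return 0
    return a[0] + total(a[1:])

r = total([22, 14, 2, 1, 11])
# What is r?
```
Call trace:
total(a=[22, 14, 2, 1, 11])
  total(a=[14, 2, 1, 11])
    total(a=[2, 1, 11])
      total(a=[1, 11])
        total(a=[11])
          total(a=[])
          -> return 0
        -> return 11
      -> return 12
    -> return 14
  -> return 28
-> return 50

Final answer: 50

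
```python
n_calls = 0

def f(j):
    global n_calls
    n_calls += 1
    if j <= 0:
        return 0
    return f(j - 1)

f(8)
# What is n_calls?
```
Call trace:
f(j=8)
  f(j=7)
    f(j=6)
      f(j=5)
        f(j=4)
          f(j=3)
            f(j=2)
              f(j=1)
                f(j=0)
                -> return 0
              -> return 0
            -> return 0
          -> return 0
        -> return 0
      -> return 0
    -> return 0
  -> return 0
-> return 0

n_calls is incremented once per call. f is entered once for each j = 8, 7, 6, 5, 4, 3, 2, 1, 0 (the j <= 0 call returns without recursing), i.e. 8 + 1 calls.
n_calls = 9

Final answer: 9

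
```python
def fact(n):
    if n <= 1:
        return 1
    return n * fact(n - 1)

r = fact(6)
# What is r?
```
Call trace:
fact(n=6)
  fact(n=5)
    fact(n=4)
      fact(n=3)
        fact(n=2)
          fact(n=1)
          -> return 1
        -> return 2
      -> return 6
    -> return 24
  -> return 120
-> return 720

Final answer: 720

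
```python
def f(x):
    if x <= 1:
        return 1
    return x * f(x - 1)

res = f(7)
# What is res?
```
Call trace:
f(x=7)
  f(x=6)
    f(x=5)
      f(x=4)
        f(x=3)
          f(x=2)
            f(x=1)
            -> return 1
          -> return 2
        -> return 6
      -> return 24
    -> return 120
  -> return 720
-> return 5040

Final answer: 5040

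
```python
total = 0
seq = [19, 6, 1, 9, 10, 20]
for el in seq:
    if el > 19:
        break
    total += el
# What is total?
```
Trace:
  total=0
  total=19, el=19
  total=25, el=6
  total=26, el=1
  total=35, el=9
  total=45, el=10
  total=45, el=20

Final answer: 45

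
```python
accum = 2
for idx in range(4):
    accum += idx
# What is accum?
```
Trace:
  accum=2
  accum=2, idx=0
  accum=3, idx=1
  accum=5, idx=2
  accum=8, idx=3

Final answer: 8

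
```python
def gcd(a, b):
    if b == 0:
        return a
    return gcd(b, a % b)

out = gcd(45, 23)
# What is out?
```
Call trace:
gcd(a=45, b=23)
  gcd(a=23, b=22)
    gcd(a=22, b=1)
      gcd(a=1, b=0)
      -> return 1
    -> return 1
  -> return 1
-> return 1

Final answer: 1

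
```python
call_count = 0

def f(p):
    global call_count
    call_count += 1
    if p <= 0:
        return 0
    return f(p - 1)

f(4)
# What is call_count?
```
Call trace:
f(p=4)
  f(p=3)
    f(p=2)
      f(p=1)
        f(p=0)
        -> return 0
      -> return 0
    -> return 0
  -> return 0
-> return 0

call_count is incremented once per call. f is entered once for each p = 4, 3, 2, 1, 0 (the p <= 0 call returns without recursing), i.e. 4 + 1 calls.
call_count = 5

Final answer: 5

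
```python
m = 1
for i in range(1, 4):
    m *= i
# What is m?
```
Trace:
  m=1
  m=1, i=1
  m=2, i=2
  m=6, i=3

Final answer: 6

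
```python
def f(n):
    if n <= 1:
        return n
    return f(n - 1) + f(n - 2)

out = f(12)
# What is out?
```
Call trace (a repeated sub-call is expanded the first time; later identical calls just restate its return value):
f(n=12)
  f(n=11)
    f(n=10)
      f(n=9)
        f(n=8)
          f(n=7)
            f(n=6)
              f(n=5)
                f(n=4)
                  f(n=3)
                    f(n=2)
                      f(n=1)
                      -> return 1
                      f(n=0)
                      -> return 0
                    -> return 1
                    f(n=1)
                    -> return 1
                  -> return 2
                  f(n=2) -> return 1  (same call as traced above)
                -> return 3
                f(n=3) -> return 2  (same call as traced above)
              -> return 5
              f(n=4) -> return 3  (same call as traced above)
            -> return 8
            f(n=5) -> return 5  (same call as traced above)
          -> return 13
          f(n=6) -> return 8  (same call as traced above)
        -> return 21
        f(n=7) -> return 13  (same call as traced above)
      -> return 34
      f(n=8) -> return 21  (same call as traced above)
    -> return 55
    f(n=9) -> return 34  (same call as traced above)
  -> return 89
  f(n=10) -> return 55  (same call as traced above)
-> return 144

Final answer: 144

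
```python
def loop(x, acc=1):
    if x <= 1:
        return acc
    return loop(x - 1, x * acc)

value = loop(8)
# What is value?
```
Call trace:
loop(x=8, acc=1)
  loop(x=7, acc=8)
    loop(x=6, acc=56)
      loop(x=5, acc=336)
        loop(x=4, acc=1680)
          loop(x=3, acc=6720)
            loop(x=2, acc=20160)
              loop(x=1, acc=40320)
              -> return 40320
            -> return 40320
          -> return 40320
        -> return 40320
      -> return 40320
    -> return 40320
  -> return 40320
-> return 40320

Final answer: 40320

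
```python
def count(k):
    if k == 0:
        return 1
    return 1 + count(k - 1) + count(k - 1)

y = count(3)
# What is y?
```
Call trace (a repeated sub-call is expanded the first time; later identical calls just restate its return value):
count(k=3)
  count(k=2)
    count(k=1)
      count(k=0)
      -> return 1
      count(k=0)
      -> return 1
    -> return 3
    count(k=1) -> return 3  (same call as traced above)
  -> return 7
  count(k=2) -> return 7  (same call as traced above)
-> return 15

Final answer: 15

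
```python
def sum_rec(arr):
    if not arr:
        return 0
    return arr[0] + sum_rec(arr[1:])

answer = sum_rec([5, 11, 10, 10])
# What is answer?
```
Call trace:
sum_rec(arr=[5, 11, 10, 10])
  sum_rec(arr=[11, 10, 10])
    sum_rec(arr=[10, 10])
      sum_rec(arr=[10])
        sum_rec(arr=[])
        -> return 0
      -> return 10
    -> return 20
  -> return 31
-> return 36

Final answer: 36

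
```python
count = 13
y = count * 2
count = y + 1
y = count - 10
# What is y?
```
Trace:
  count=13
  count=13, y=26
  count=27, y=26
  count=27, y=17

Final answer: 17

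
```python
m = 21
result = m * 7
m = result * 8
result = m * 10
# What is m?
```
Trace:
  m=21
  m=21, result=147
  m=1176, result=147
  m=1176, result=11760

Final answer: 1176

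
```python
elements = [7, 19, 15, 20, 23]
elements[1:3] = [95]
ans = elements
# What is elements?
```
Trace:
  elements=[7, 19, 15, 20, 23]
  elements=[7, 95, 20, 23]
  elements=[7, 95, 20, 23], ans=[7, 95, 20, 23]

Final answer: [7, 95, 20, 23]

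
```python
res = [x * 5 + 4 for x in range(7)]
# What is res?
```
Trace:
  x=0
  x=1
  x=2
  x=3
  x=4
  x=5
  x=6
  res=[4, 9, 14, 19, 24, 29, 34]

Final answer: [4, 9, 14, 19, 24, 29, 34]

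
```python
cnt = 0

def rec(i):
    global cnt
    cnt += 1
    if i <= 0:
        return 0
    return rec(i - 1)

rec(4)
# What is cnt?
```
Call trace:
rec(i=4)
  rec(i=3)
    rec(i=2)
      rec(i=1)
        rec(i=0)
        -> return 0
      -> return 0
    -> return 0
  -> return 0
-> return 0

cnt is incremented once per call. rec is entered once for each i = 4, 3, 2, 1, 0 (the i <= 0 call returns without recursing), i.e. 4 + 1 calls.
cnt = 5

Final answer: 5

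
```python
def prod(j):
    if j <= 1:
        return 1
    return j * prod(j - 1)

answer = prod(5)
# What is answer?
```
Call trace:
prod(j=5)
  prod(j=4)
    prod(j=3)
      prod(j=2)
        prod(j=1)
        -> return 1
      -> return 2
    -> return 6
  -> return 24
-> return 120

Final answer: 120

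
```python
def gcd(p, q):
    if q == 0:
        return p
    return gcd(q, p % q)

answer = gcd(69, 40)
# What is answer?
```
Call trace:
gcd(p=69, q=40)
  gcd(p=40, q=29)
    gcd(p=29, q=11)
      gcd(p=11, q=7)
        gcd(p=7, q=4)
          gcd(p=4, q=3)
            gcd(p=3, q=1)
              gcd(p=1, q=0)
              -> return 1
            -> return 1
          -> return 1
        -> return 1
      -> return 1
    -> return 1
  -> return 1
-> return 1

Final answer: 1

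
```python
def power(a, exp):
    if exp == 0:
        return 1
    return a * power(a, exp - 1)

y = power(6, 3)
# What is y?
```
Call trace:
power(a=6, exp=3)
  power(a=6, exp=2)
    power(a=6, exp=1)
      power(a=6, exp=0)
      -> return 1
    -> return 6
  -> return 36
-> return 216

Final answer: 216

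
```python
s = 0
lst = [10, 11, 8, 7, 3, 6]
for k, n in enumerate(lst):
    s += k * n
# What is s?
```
Trace:
  s=0
  s=0, k=0, n=10
  s=11, k=1, n=11
  s=27, k=2, n=8
  s=48, k=3, n=7
  s=60, k=4, n=3
  s=90, k=5, n=6

Final answer: 90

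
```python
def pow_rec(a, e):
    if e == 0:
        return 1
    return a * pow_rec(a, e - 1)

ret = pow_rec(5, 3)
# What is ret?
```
Call trace:
pow_rec(a=5, e=3)
  pow_rec(a=5, e=2)
    pow_rec(a=5, e=1)
      pow_rec(a=5, e=0)
      -> return 1
    -> return 5
  -> return 25
-> return 125

Final answer: 125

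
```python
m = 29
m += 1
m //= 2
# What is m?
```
Trace:
  m=29
  m=30
  m=15

Final answer: 15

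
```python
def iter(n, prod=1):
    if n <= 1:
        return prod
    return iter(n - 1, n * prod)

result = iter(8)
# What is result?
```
Call trace:
iter(n=8, prod=1)
  iter(n=7, prod=8)
    iter(n=6, prod=56)
      iter(n=5, prod=336)
        iter(n=4, prod=1680)
          iter(n=3, prod=6720)
            iter(n=2, prod=20160)
              iter(n=1, prod=40320)
              -> return 40320
            -> return 40320
          -> return 40320
        -> return 40320
      -> return 40320
    -> return 40320
  -> return 40320
-> return 40320

Final answer: 40320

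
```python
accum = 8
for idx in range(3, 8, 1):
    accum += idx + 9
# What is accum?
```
Trace:
  accum=8
  accum=20, idx=3
  accum=33, idx=4
  accum=47, idx=5
  accum=62, idx=6
  accum=78, idx=7

Final answer: 78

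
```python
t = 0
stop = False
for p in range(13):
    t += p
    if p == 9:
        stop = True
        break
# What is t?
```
Trace:
  t=0
  t=0, stop=False
  t=0, stop=False, p=0
  t=1, stop=False, p=1
  t=3, stop=False, p=2
  t=6, stop=False, p=3
  t=10, stop=False, p=4
  t=15, stop=False, p=5
  t=21, stop=False, p=6
  t=28, stop=False, p=7
  t=36, stop=False, p=8
  t=45, stop=True, p=9

Final answer: 45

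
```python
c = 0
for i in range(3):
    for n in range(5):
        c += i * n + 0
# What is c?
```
Trace:
  c=0
  c=0, i=0, n=0
  c=0, i=0, n=1
  c=0, i=0, n=2
  c=0, i=0, n=3
  c=0, i=0, n=4
  c=0, i=1, n=0
  c=1, i=1, n=1
  c=3, i=1, n=2
  c=6, i=1, n=3
  c=10, i=1, n=4
  c=10, i=2, n=0
  c=12, i=2, n=1
  c=16, i=2, n=2
  c=22, i=2, n=3
  c=30, i=2, n=4

Final answer: 30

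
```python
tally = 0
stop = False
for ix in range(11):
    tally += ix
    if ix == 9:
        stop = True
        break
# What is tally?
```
Trace:
  tally=0
  tally=0, stop=False
  tally=0, stop=False, ix=0
  tally=1, stop=False, ix=1
  tally=3, stop=False, ix=2
  tally=6, stop=False, ix=3
  tally=10, stop=False, ix=4
  tally=15, stop=False, ix=5
  tally=21, stop=False, ix=6
  tally=28, stop=False, ix=7
  tally=36, stop=False, ix=8
  tally=45, stop=True, ix=9

Final answer: 45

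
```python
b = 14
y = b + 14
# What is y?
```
Trace:
  b=14
  b=14, y=28

Final answer: 28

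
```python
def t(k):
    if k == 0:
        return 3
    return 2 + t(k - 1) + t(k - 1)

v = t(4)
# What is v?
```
Call trace (a repeated sub-call is expanded the first time; later identical calls just restate its return value):
t(k=4)
  t(k=3)
    t(k=2)
      t(k=1)
        t(k=0)
        -> return 3
        t(k=0)
        -> return 3
      -> return 8
      t(k=1) -> return 8  (same call as traced above)
    -> return 18
    t(k=2) -> return 18  (same call as traced above)
  -> return 38
  t(k=3) -> return 38  (same call as traced above)
-> return 78

Final answer: 78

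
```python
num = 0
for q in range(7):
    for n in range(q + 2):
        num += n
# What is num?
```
Trace:
  num=0
  num=0, q=0, n=0
  num=1, q=0, n=1
  num=1, q=1, n=0
  num=2, q=1, n=1
  num=4, q=1, n=2
  num=4, q=2, n=0
  num=5, q=2, n=1
  num=7, q=2, n=2
  num=10, q=2, n=3
  num=10, q=3, n=0
  num=11, q=3, n=1
  num=13, q=3, n=2
  num=16, q=3, n=3
  num=20, q=3, n=4
  num=20, q=4, n=0
  num=21, q=4, n=1
  num=23, q=4, n=2
  num=26, q=4, n=3
  num=30, q=4, n=4
  num=35, q=4, n=5
  num=35, q=5, n=0
  num=36, q=5, n=1
  num=38, q=5, n=2
  num=41, q=5, n=3
  num=45, q=5, n=4
  num=50, q=5, n=5
  num=56, q=5, n=6
  num=56, q=6, n=0
  num=57, q=6, n=1
  num=59, q=6, n=2
  num=62, q=6, n=3
  num=66, q=6, n=4
  num=71, q=6, n=5
  num=77, q=6, n=6
  num=84, q=6, n=7

Final answer: 84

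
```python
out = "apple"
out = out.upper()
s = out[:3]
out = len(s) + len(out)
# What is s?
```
Trace:
  out='apple'
  out='APPLE'
  out='APPLE', s='APP'
  out=8, s='APP'

Final answer: 'APP'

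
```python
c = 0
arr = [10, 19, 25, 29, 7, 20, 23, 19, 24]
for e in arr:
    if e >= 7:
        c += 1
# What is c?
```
Trace:
  c=0
  c=1, e=10
  c=2, e=19
  c=3, e=25
  c=4, e=29
  c=5, e=7
  c=6, e=20
  c=7, e=23
  c=8, e=19
  c=9, e=24

Final answer: 9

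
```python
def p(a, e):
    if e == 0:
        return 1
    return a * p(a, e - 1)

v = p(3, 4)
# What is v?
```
Call trace:
p(a=3, e=4)
  p(a=3, e=3)
    p(a=3, e=2)
      p(a=3, e=1)
        p(a=3, e=0)
        -> return 1
      -> return 3
    -> return 9
  -> return 27
-> return 81

Final answer: 81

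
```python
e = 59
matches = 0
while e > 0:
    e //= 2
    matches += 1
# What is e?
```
Trace:
  e=59
  e=59, matches=0
  e=29, matches=1
  e=14, matches=2
  e=7, matches=3
  e=3, matches=4
  e=1, matches=5
  e=0, matches=6

Final answer: 0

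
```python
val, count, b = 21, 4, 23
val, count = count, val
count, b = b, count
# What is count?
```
Trace:
  val=21, count=4, b=23
  val=4, count=21, b=23
  val=4, count=23, b=21

Final answer: 23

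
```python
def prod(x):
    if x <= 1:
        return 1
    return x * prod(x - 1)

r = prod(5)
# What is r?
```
Call trace:
prod(x=5)
  prod(x=4)
    prod(x=3)
      prod(x=2)
        prod(x=1)
        -> return 1
      -> return 2
    -> return 6
  -> return 24
-> return 120

Final answer: 120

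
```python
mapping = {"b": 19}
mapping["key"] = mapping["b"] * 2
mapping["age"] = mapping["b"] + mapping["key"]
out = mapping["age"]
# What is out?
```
Trace:
  mapping={'b': 19}
  mapping={'b': 19, 'key': 38}
  mapping={'b': 19, 'key': 38, 'age': 57}
  mapping={'b': 19, 'key': 38, 'age': 57}, out=57

Final answer: 57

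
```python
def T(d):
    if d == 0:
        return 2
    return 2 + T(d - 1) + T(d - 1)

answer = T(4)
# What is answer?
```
Call trace (a repeated sub-call is expanded the first time; later identical calls just restate its return value):
T(d=4)
  T(d=3)
    T(d=2)
      T(d=1)
        T(d=0)
        -> return 2
        T(d=0)
        -> return 2
      -> return 6
      T(d=1) -> return 6  (same call as traced above)
    -> return 14
    T(d=2) -> return 14  (same call as traced above)
  -> return 30
  T(d=3) -> return 30  (same call as traced above)
-> return 62

Final answer: 62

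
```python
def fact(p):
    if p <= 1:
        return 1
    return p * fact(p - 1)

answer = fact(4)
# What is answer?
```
Call trace:
fact(p=4)
  fact(p=3)
    fact(p=2)
      fact(p=1)
      -> return 1
    -> return 2
  -> return 6
-> return 24

Final answer: 24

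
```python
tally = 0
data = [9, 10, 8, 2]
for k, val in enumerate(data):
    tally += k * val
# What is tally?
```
Trace:
  tally=0
  tally=0, k=0, val=9
  tally=10, k=1, val=10
  tally=26, k=2, val=8
  tally=32, k=3, val=2

Final answer: 32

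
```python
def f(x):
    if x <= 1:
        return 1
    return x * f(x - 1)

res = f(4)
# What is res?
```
Call trace:
f(x=4)
  f(x=3)
    f(x=2)
      f(x=1)
      -> return 1
    -> return 2
  -> return 6
-> return 24

Final answer: 24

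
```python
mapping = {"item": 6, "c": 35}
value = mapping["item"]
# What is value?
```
Trace:
  mapping={'item': 6, 'c': 35}
  mapping={'item': 6, 'c': 35}, value=6

Final answer: 6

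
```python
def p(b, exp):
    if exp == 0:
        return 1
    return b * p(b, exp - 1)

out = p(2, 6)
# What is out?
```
Call trace:
p(b=2, exp=6)
  p(b=2, exp=5)
    p(b=2, exp=4)
      p(b=2, exp=3)
        p(b=2, exp=2)
          p(b=2, exp=1)
            p(b=2, exp=0)
            -> return 1
          -> return 2
        -> return 4
      -> return 8
    -> return 16
  -> return 32
-> return 64

Final answer: 64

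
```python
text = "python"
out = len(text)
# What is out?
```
Trace:
  text='python'
  text='python', out=6

Final answer: 6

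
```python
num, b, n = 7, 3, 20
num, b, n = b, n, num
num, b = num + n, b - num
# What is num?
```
Trace:
  num=7, b=3, n=20
  num=3, b=20, n=7
  num=10, b=17, n=7

Final answer: 10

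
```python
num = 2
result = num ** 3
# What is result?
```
Trace:
  num=2
  num=2, result=8

Final answer: 8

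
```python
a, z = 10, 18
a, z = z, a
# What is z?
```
Trace:
  a=10, z=18
  a=18, z=10

Final answer: 10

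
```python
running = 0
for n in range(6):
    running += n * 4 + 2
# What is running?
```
Trace:
  running=0
  running=2, n=0
  running=8, n=1
  running=18, n=2
  running=32, n=3
  running=50, n=4
  running=72, n=5

Final answer: 72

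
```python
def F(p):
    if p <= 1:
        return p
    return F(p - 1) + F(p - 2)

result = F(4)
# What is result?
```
Call trace (a repeated sub-call is expanded the first time; later identical calls just restate its return value):
F(p=4)
  F(p=3)
    F(p=2)
      F(p=1)
      -> return 1
      F(p=0)
      -> return 0
    -> return 1
    F(p=1)
    -> return 1
  -> return 2
  F(p=2) -> return 1  (same call as traced above)
-> return 3

Final answer: 3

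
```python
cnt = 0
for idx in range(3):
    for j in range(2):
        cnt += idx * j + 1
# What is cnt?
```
Trace:
  cnt=0
  cnt=1, idx=0, j=0
  cnt=2, idx=0, j=1
  cnt=3, idx=1, j=0
  cnt=5, idx=1, j=1
  cnt=6, idx=2, j=0
  cnt=9, idx=2, j=1

Final answer: 9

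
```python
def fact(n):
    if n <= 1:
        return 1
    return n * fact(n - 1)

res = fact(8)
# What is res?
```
Call trace:
fact(n=8)
  fact(n=7)
    fact(n=6)
      fact(n=5)
        fact(n=4)
          fact(n=3)
            fact(n=2)
              fact(n=1)
              -> return 1
            -> return 2
          -> return 6
        -> return 24
      -> return 120
    -> return 720
  -> return 5040
-> return 40320

Final answer: 40320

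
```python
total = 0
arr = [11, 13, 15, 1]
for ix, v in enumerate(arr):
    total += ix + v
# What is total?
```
Trace:
  total=0
  total=11, ix=0, v=11
  total=25, ix=1, v=13
  total=42, ix=2, v=15
  total=46, ix=3, v=1

Final answer: 46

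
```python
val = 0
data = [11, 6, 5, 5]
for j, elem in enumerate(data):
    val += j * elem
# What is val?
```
Trace:
  val=0
  val=0, j=0, elem=11
  val=6, j=1, elem=6
  val=16, j=2, elem=5
  val=31, j=3, elem=5

Final answer: 31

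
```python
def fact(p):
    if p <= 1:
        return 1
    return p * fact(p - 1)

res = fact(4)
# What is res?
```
Call trace:
fact(p=4)
  fact(p=3)
    fact(p=2)
      fact(p=1)
      -> return 1
    -> return 2
  -> return 6
-> return 24

Final answer: 24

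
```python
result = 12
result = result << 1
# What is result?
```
Trace:
  result=12
  result=24

Final answer: 24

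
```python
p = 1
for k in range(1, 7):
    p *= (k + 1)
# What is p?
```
Trace:
  p=1
  p=2, k=1
  p=6, k=2
  p=24, k=3
  p=120, k=4
  p=720, k=5
  p=5040, k=6

Final answer: 5040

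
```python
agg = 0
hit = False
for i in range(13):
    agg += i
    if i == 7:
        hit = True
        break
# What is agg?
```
Trace:
  agg=0
  agg=0, hit=False
  agg=0, hit=False, i=0
  agg=1, hit=False, i=1
  agg=3, hit=False, i=2
  agg=6, hit=False, i=3
  agg=10, hit=False, i=4
  agg=15, hit=False, i=5
  agg=21, hit=False, i=6
  agg=28, hit=True, i=7

Final answer: 28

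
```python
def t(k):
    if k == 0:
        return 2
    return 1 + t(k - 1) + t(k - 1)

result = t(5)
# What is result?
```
Call trace (a repeated sub-call is expanded the first time; later identical calls just restate its return value):
t(k=5)
  t(k=4)
    t(k=3)
      t(k=2)
        t(k=1)
          t(k=0)
          -> return 2
          t(k=0)
          -> return 2
        -> return 5
        t(k=1) -> return 5  (same call as traced above)
      -> return 11
      t(k=2) -> return 11  (same call as traced above)
    -> return 23
    t(k=3) -> return 23  (same call as traced above)
  -> return 47
  t(k=4) -> return 47  (same call as traced above)
-> return 95

Final answer: 95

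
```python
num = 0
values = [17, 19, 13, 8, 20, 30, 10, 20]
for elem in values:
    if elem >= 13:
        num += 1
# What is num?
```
Trace:
  num=0
  num=1, elem=17
  num=2, elem=19
  num=3, elem=13
  num=3, elem=8
  num=4, elem=20
  num=5, elem=30
  num=5, elem=10
  num=6, elem=20

Final answer: 6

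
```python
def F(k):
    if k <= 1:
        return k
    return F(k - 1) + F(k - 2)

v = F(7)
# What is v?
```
Call trace (a repeated sub-call is expanded the first time; later identical calls just restate its return value):
F(k=7)
  F(k=6)
    F(k=5)
      F(k=4)
        F(k=3)
          F(k=2)
            F(k=1)
            -> return 1
            F(k=0)
            -> return 0
          -> return 1
          F(k=1)
          -> return 1
        -> return 2
        F(k=2) -> return 1  (same call as traced above)
      -> return 3
      F(k=3) -> return 2  (same call as traced above)
    -> return 5
    F(k=4) -> return 3  (same call as traced above)
  -> return 8
  F(k=5) -> return 5  (same call as traced above)
-> return 13

Final answer: 13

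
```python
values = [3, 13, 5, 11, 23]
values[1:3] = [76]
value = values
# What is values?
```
Trace:
  values=[3, 13, 5, 11, 23]
  values=[3, 76, 11, 23]
  values=[3, 76, 11, 23], value=[3, 76, 11, 23]

Final answer: [3, 76, 11, 23]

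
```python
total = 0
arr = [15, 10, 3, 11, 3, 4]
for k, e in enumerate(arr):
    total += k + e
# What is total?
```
Trace:
  total=0
  total=15, k=0, e=15
  total=26, k=1, e=10
  total=31, k=2, e=3
  total=45, k=3, e=11
  total=52, k=4, e=3
  total=61, k=5, e=4

Final answer: 61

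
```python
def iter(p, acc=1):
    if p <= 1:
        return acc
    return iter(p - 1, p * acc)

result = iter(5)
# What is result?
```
Call trace:
iter(p=5, acc=1)
  iter(p=4, acc=5)
    iter(p=3, acc=20)
      iter(p=2, acc=60)
        iter(p=1, acc=120)
        -> return 120
      -> return 120
    -> return 120
  -> return 120
-> return 120

Final answer: 120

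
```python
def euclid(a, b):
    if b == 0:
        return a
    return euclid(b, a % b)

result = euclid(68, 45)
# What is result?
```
Call trace:
euclid(a=68, b=45)
  euclid(a=45, b=23)
    euclid(a=23, b=22)
      euclid(a=22, b=1)
        euclid(a=1, b=0)
        -> return 1
      -> return 1
    -> return 1
  -> return 1
-> return 1

Final answer: 1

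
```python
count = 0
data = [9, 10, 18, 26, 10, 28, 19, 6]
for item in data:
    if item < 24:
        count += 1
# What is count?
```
Trace:
  count=0
  count=1, item=9
  count=2, item=10
  count=3, item=18
  count=3, item=26
  count=4, item=10
  count=4, item=28
  count=5, item=19
  count=6, item=6

Final answer: 6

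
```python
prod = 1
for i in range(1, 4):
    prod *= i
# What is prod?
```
Trace:
  prod=1
  prod=1, i=1
  prod=2, i=2
  prod=6, i=3

Final answer: 6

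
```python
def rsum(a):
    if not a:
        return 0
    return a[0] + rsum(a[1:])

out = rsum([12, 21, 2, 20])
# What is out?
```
Call trace:
rsum(a=[12, 21, 2, 20])
  rsum(a=[21, 2, 20])
    rsum(a=[2, 20])
      rsum(a=[20])
        rsum(a=[])
        -> return 0
      -> return 20
    -> return 22
  -> return 43
-> return 55

Final answer: 55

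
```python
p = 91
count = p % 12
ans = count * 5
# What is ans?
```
Trace:
  p=91
  p=91, count=7
  p=91, count=7, ans=35

Final answer: 35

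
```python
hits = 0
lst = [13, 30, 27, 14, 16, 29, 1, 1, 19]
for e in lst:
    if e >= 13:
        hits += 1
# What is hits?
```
Trace:
  hits=0
  hits=1, e=13
  hits=2, e=30
  hits=3, e=27
  hits=4, e=14
  hits=5, e=16
  hits=6, e=29
  hits=6, e=1
  hits=6, e=1
  hits=7, e=19

Final answer: 7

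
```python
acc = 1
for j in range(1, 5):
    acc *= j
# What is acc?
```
Trace:
  acc=1
  acc=1, j=1
  acc=2, j=2
  acc=6, j=3
  acc=24, j=4

Final answer: 24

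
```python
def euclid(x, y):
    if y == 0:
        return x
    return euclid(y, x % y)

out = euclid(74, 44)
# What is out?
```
Call trace:
euclid(x=74, y=44)
  euclid(x=44, y=30)
    euclid(x=30, y=14)
      euclid(x=14, y=2)
        euclid(x=2, y=0)
        -> return 2
      -> return 2
    -> return 2
  -> return 2
-> return 2

Final answer: 2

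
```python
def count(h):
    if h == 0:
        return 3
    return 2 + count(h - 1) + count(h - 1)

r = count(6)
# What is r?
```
Call trace (a repeated sub-call is expanded the first time; later identical calls just restate its return value):
count(h=6)
  count(h=5)
    count(h=4)
      count(h=3)
        count(h=2)
          count(h=1)
            count(h=0)
            -> return 3
            count(h=0)
            -> return 3
          -> return 8
          count(h=1) -> return 8  (same call as traced above)
        -> return 18
        count(h=2) -> return 18  (same call as traced above)
      -> return 38
      count(h=3) -> return 38  (same call as traced above)
    -> return 78
    count(h=4) -> return 78  (same call as traced above)
  -> return 158
  count(h=5) -> return 158  (same call as traced above)
-> return 318

Final answer: 318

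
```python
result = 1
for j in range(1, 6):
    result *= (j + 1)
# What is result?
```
Trace:
  result=1
  result=2, j=1
  result=6, j=2
  result=24, j=3
  result=120, j=4
  result=720, j=5

Final answer: 720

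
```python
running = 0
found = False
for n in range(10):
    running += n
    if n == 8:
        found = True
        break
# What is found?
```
Trace:
  running=0
  running=0, found=False
  running=0, found=False, n=0
  running=1, found=False, n=1
  running=3, found=False, n=2
  running=6, found=False, n=3
  running=10, found=False, n=4
  running=15, found=False, n=5
  running=21, found=False, n=6
  running=28, found=False, n=7
  running=36, found=True, n=8

Final answer: True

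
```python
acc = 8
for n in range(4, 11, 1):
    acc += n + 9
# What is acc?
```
Trace:
  acc=8
  acc=21, n=4
  acc=35, n=5
  acc=50, n=6
  acc=66, n=7
  acc=83, n=8
  acc=101, n=9
  acc=120, n=10

Final answer: 120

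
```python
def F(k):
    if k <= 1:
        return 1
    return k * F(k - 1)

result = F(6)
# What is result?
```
Call trace:
F(k=6)
  F(k=5)
    F(k=4)
      F(k=3)
        F(k=2)
          F(k=1)
          -> return 1
        -> return 2
      -> return 6
    -> return 24
  -> return 120
-> return 720

Final answer: 720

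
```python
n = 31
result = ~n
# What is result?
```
Trace:
  n=31
  n=31, result=-32

Final answer: -32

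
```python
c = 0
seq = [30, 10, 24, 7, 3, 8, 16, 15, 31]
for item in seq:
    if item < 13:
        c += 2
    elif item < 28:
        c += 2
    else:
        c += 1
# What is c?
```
Trace:
  c=0
  c=1, item=30
  c=3, item=10
  c=5, item=24
  c=7, item=7
  c=9, item=3
  c=11, item=8
  c=13, item=16
  c=15, item=15
  c=16, item=31

Final answer: 16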